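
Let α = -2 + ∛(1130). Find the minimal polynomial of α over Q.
m_α(x) = x^3 + 6x^2 + 12x - 1122

Set β = α + 2 = ∛(1130), so β^3 = 1130. Then (α + 2)^3 - 1130 = 0, i.e. α is a root of g(x) = (x + 2)^3 - 1130 = x^3 + 6x^2 + 12x - 1122. Since g(x) = h(x + 2) where h(x) = x^3 - 1130, and h is irreducible over Q (because 1130 is not a perfect cube, so h has no rational root, and a monic cubic with no rational root is irreducible), g is also irreducible (irreducibility is preserved under the substitution x → x + 2). Hence m_α(x) = x^3 + 6x^2 + 12x - 1122.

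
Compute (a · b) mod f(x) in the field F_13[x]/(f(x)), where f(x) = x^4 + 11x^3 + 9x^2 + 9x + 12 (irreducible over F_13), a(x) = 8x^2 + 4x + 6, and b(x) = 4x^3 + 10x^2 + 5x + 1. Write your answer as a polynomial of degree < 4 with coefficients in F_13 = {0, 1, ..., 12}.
a · b ≡ 6x^3 + 11x^2 + 4x + 10 (mod f(x))

Multiply in F_13[x]: a(x)·b(x) = (8x^2 + 4x + 6)·(4x^3 + 10x^2 + 5x + 1) = 6x^5 + 5x^4 + 10x^2 + 8x + 6. This has degree ≥ 4, so divide by f(x) over F_13: 6x^5 + 5x^4 + 10x^2 + 8x + 6 = (6x + 4)·(x^4 + 11x^3 + 9x^2 + 9x + 12) + (6x^3 + 11x^2 + 4x + 10). Hence a·b ≡ 6x^3 + 11x^2 + 4x + 10 (mod f). (F_13[x]/(f) is a field with 13^4 = 28561 elements since f is irreducible of degree 4.)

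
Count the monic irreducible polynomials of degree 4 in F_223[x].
There are 618230928 monic irreducible polynomials of degree 4 over F_223

Each element of F_{223^4} that lies in no proper subfield is a root of exactly one monic irreducible of degree 4 over F_223, and each such polynomial has 4 distinct roots in F_{223^4}. By Möbius inversion the count is N_223(4) = (1/4) Σ_{d|4} μ(4/d) · 223^d = (1/4)(μ(4)·223^1 + μ(2)·223^2 + μ(1)·223^4) = 2472923712/4 = 618230928.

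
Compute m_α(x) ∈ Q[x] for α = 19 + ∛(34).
m_α(x) = x^3 - 57x^2 + 1083x - 6893

Set β = α - 19 = ∛(34), so β^3 = 34. Then (α - 19)^3 - 34 = 0, i.e. α is a root of g(x) = (x - 19)^3 - 34 = x^3 - 57x^2 + 1083x - 6893. Since g(x) = h(x - 19) where h(x) = x^3 - 34, and h is irreducible over Q (because 34 is not a perfect cube, so h has no rational root, and a monic cubic with no rational root is irreducible), g is also irreducible (irreducibility is preserved under the substitution x → x - 19). Hence m_α(x) = x^3 - 57x^2 + 1083x - 6893.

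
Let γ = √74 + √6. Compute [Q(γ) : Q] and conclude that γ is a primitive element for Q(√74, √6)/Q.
[Q(γ) : Q] = 4 (equivalently, Q(γ) = Q(√74, √6))

Obviously Q(γ) ⊆ Q(√74, √6), and [Q(√74, √6):Q] = 4 (since 74, 6 are distinct squarefree integers > 1 with 444 not a perfect square). To show equality we compute the minimal polynomial of γ. From γ = √74 + √6: γ^2 = 74 + 2√(444) + 6 = 80 + 2√(444), so γ^2 - 80 = 2√(444); squaring, (γ^2 - 80)^2 = 4·444, i.e. γ^4 - 160γ^2 + 6400 - 1776 = 0, i.e. γ^4 - 160γ^2 + 4624 = 0. So γ is a root of x^4 - 160x^2 + 4624. This polynomial is irreducible over Q: it has no rational root (each ±√74 ± √6 is irrational), and any factorization into two quadratics over Q would force √(444) ∈ Q (pairing opposite roots) or √74, √6 ∈ Q (other pairings), all impossible. Hence [Q(γ):Q] = 4 = [Q(√74, √6):Q], so Q(γ) = Q(√74, √6).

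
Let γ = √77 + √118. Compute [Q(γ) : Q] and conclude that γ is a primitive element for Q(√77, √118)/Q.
[Q(γ) : Q] = 4 (equivalently, Q(γ) = Q(√77, √118))

Obviously Q(γ) ⊆ Q(√77, √118), and [Q(√77, √118):Q] = 4 (since 77, 118 are distinct squarefree integers > 1 with 9086 not a perfect square). To show equality we compute the minimal polynomial of γ. From γ = √77 + √118: γ^2 = 77 + 2√(9086) + 118 = 195 + 2√(9086), so γ^2 - 195 = 2√(9086); squaring, (γ^2 - 195)^2 = 4·9086, i.e. γ^4 - 390γ^2 + 38025 - 36344 = 0, i.e. γ^4 - 390γ^2 + 1681 = 0. So γ is a root of x^4 - 390x^2 + 1681. This polynomial is irreducible over Q: it has no rational root (each ±√77 ± √118 is irrational), and any factorization into two quadratics over Q would force √(9086) ∈ Q (pairing opposite roots) or √77, √118 ∈ Q (other pairings), all impossible. Hence [Q(γ):Q] = 4 = [Q(√77, √118):Q], so Q(γ) = Q(√77, √118).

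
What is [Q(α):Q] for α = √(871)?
[Q(α):Q] = 2

[Q(α):Q] equals the degree of the minimal polynomial of α. Here α^2 = 871 and x^2 - 871 is irreducible (d = 871 is squarefree, ≠ 1, hence not a square), so deg(m_α) = 2. Thus [Q(α):Q] = 2.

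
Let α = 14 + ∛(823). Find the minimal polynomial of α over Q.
m_α(x) = x^3 - 42x^2 + 588x - 3567

Set β = α - 14 = ∛(823), so β^3 = 823. Then (α - 14)^3 - 823 = 0, i.e. α is a root of g(x) = (x - 14)^3 - 823 = x^3 - 42x^2 + 588x - 3567. Since g(x) = h(x - 14) where h(x) = x^3 - 823, and h is irreducible over Q (because 823 is not a perfect cube, so h has no rational root, and a monic cubic with no rational root is irreducible), g is also irreducible (irreducibility is preserved under the substitution x → x - 14). Hence m_α(x) = x^3 - 42x^2 + 588x - 3567.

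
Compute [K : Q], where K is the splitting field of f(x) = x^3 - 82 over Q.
[K : Q] = 6

The roots of x^3 - 82 are ∛82, ω∛82, ω^2∛82 where ω = e^(2πi/3) is a primitive cube root of unity, so K = Q(∛82, ω). Now [Q(∛82):Q] = 3 (since 82 is not a perfect cube, x^3 - 82 is irreducible) and [Q(ω):Q] = 2. Both 2 and 3 divide [K:Q], and [K:Q] ≤ 3·2 = 6, so [K:Q] = 6. (Equivalently: Q(∛82) ⊂ R but ω ∉ R, so [K : Q(∛82)] = 2.)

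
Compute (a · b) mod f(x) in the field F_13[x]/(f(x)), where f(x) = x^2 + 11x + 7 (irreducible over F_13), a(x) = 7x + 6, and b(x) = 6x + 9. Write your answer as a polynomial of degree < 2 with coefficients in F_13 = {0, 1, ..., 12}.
a · b ≡ x + 7 (mod f(x))

Multiply in F_13[x]: a(x)·b(x) = (7x + 6)·(6x + 9) = 3x^2 + 8x + 2. This has degree ≥ 2, so divide by f(x) over F_13: 3x^2 + 8x + 2 = (3)·(x^2 + 11x + 7) + (x + 7). Hence a·b ≡ x + 7 (mod f). (F_13[x]/(f) is a field with 13^2 = 169 elements since f is irreducible of degree 2.)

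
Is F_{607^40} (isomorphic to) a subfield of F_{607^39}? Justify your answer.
No: F_{607^40} is not a subfield of F_{607^39}

F_{p^m} embeds in F_{p^n} iff m | n. Here 40 ∤ 39 (since 39 = 0·40 + 39 with remainder 39 ≠ 0), so F_{607^40} is not a subfield of F_{607^39}. Equivalently: if it were, the tower law would give 40 = [F_{607^40}:F_607] dividing [F_{607^39}:F_607] = 39, contradiction.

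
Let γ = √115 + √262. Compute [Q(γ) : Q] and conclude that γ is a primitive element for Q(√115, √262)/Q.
[Q(γ) : Q] = 4 (equivalently, Q(γ) = Q(√115, √262))

Obviously Q(γ) ⊆ Q(√115, √262), and [Q(√115, √262):Q] = 4 (since 115, 262 are distinct squarefree integers > 1 with 30130 not a perfect square). To show equality we compute the minimal polynomial of γ. From γ = √115 + √262: γ^2 = 115 + 2√(30130) + 262 = 377 + 2√(30130), so γ^2 - 377 = 2√(30130); squaring, (γ^2 - 377)^2 = 4·30130, i.e. γ^4 - 754γ^2 + 142129 - 120520 = 0, i.e. γ^4 - 754γ^2 + 21609 = 0. So γ is a root of x^4 - 754x^2 + 21609. This polynomial is irreducible over Q: it has no rational root (each ±√115 ± √262 is irrational), and any factorization into two quadratics over Q would force √(30130) ∈ Q (pairing opposite roots) or √115, √262 ∈ Q (other pairings), all impossible. Hence [Q(γ):Q] = 4 = [Q(√115, √262):Q], so Q(γ) = Q(√115, √262).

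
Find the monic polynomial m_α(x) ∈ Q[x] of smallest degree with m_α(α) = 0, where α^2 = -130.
m_α(x) = x^2 + 130

α satisfies α^2 + 130 = 0, so x^2 + 130 annihilates α. Since d = -130 is squarefree and ≠ 1, it is not a perfect square in Q, so x^2 + 130 has no rational root and is therefore irreducible over Q (a degree-2 polynomial over a field is irreducible iff it has no root). Hence m_α(x) = x^2 + 130.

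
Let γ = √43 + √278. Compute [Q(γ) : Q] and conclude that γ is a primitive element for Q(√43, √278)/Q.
[Q(γ) : Q] = 4 (equivalently, Q(γ) = Q(√43, √278))

Obviously Q(γ) ⊆ Q(√43, √278), and [Q(√43, √278):Q] = 4 (since 43, 278 are distinct squarefree integers > 1 with 11954 not a perfect square). To show equality we compute the minimal polynomial of γ. From γ = √43 + √278: γ^2 = 43 + 2√(11954) + 278 = 321 + 2√(11954), so γ^2 - 321 = 2√(11954); squaring, (γ^2 - 321)^2 = 4·11954, i.e. γ^4 - 642γ^2 + 103041 - 47816 = 0, i.e. γ^4 - 642γ^2 + 55225 = 0. So γ is a root of x^4 - 642x^2 + 55225. This polynomial is irreducible over Q: it has no rational root (each ±√43 ± √278 is irrational), and any factorization into two quadratics over Q would force √(11954) ∈ Q (pairing opposite roots) or √43, √278 ∈ Q (other pairings), all impossible. Hence [Q(γ):Q] = 4 = [Q(√43, √278):Q], so Q(γ) = Q(√43, √278).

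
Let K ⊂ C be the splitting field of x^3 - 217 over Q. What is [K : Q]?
[K : Q] = 6

The roots of x^3 - 217 are ∛217, ω∛217, ω^2∛217 where ω = e^(2πi/3) is a primitive cube root of unity, so K = Q(∛217, ω). Now [Q(∛217):Q] = 3 (since 217 is not a perfect cube, x^3 - 217 is irreducible) and [Q(ω):Q] = 2. Both 2 and 3 divide [K:Q], and [K:Q] ≤ 3·2 = 6, so [K:Q] = 6. (Equivalently: Q(∛217) ⊂ R but ω ∉ R, so [K : Q(∛217)] = 2.)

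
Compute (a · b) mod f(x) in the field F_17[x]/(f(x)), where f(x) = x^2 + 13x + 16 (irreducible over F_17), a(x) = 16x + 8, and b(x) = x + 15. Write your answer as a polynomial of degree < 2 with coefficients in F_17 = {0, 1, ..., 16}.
a · b ≡ 6x (mod f(x))

Multiply in F_17[x]: a(x)·b(x) = (16x + 8)·(x + 15) = 16x^2 + 10x + 1. This has degree ≥ 2, so divide by f(x) over F_17: 16x^2 + 10x + 1 = (16)·(x^2 + 13x + 16) + (6x). Hence a·b ≡ 6x (mod f). (F_17[x]/(f) is a field with 17^2 = 289 elements since f is irreducible of degree 2.)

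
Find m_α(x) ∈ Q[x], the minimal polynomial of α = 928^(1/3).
m_α(x) = x^3 - 928

α satisfies α^3 = 928, so x^3 - 928 annihilates α. By the rational root test, a rational root p/q (in lowest terms) of x^3 - 928 would satisfy p^3 = 928 q^3, forcing q = 1 and p^3 = 928; but 928 is not a perfect cube, contradiction. A monic cubic over Q with no rational root is irreducible (any nontrivial factorization would include a linear factor). Hence x^3 - 928 is the minimal polynomial of α, and in particular [Q(α):Q] = 3.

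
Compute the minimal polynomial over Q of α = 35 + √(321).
m_α(x) = x^2 - 70x + 904

From α - 35 = √(321), squaring gives (α - 35)^2 = 321, i.e. α^2 - 70α + 1225 = 321, so α^2 - 70α + 904 = 0. The discriminant of x^2 - 70x + 904 is (-70)^2 - 4·(904) = 4900 - 3616 = 1284, and 4·(321) is not a perfect square in Q since 321 is squarefree and ≠ 1. Hence x^2 - 70x + 904 is irreducible over Q and is the minimal polynomial of α.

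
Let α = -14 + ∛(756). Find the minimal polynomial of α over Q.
m_α(x) = x^3 + 42x^2 + 588x + 1988

Set β = α + 14 = ∛(756), so β^3 = 756. Then (α + 14)^3 - 756 = 0, i.e. α is a root of g(x) = (x + 14)^3 - 756 = x^3 + 42x^2 + 588x + 1988. Since g(x) = h(x + 14) where h(x) = x^3 - 756, and h is irreducible over Q (because 756 is not a perfect cube, so h has no rational root, and a monic cubic with no rational root is irreducible), g is also irreducible (irreducibility is preserved under the substitution x → x + 14). Hence m_α(x) = x^3 + 42x^2 + 588x + 1988.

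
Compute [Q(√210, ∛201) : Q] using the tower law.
[Q(√210, ∛201) : Q] = 6

Let L = Q(√210, ∛201). Since Q(√210) ⊂ L and [Q(√210):Q] = 2, the tower law gives 2 | [L:Q]. Likewise Q(∛201) ⊂ L with [Q(∛201):Q] = 3 (because 201 is not a perfect cube), so 3 | [L:Q]. As gcd(2,3) = 1, [L:Q] is divisible by 6. Conversely L is generated over Q by √210 and ∛201, so [L:Q] ≤ 2·3 = 6. Therefore [Q(√210, ∛201) : Q] = 6.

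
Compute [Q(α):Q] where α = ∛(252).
[Q(α):Q] = 3

The minimal polynomial of α is x^3 - 252, irreducible over Q since 252 is not a perfect cube (so x^3 - 252 has no rational root). Hence [Q(α):Q] = deg(m_α) = 3.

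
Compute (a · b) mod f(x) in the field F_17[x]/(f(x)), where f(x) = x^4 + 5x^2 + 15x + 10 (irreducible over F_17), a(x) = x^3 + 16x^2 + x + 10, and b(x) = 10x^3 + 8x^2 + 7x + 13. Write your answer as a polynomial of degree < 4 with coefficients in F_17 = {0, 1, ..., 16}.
a · b ≡ 8x^3 + 5x^2 + 4x + 13 (mod f(x))

Multiply in F_17[x]: a(x)·b(x) = (x^3 + 16x^2 + x + 10)·(10x^3 + 8x^2 + 7x + 13) = 10x^6 + 15x^5 + 9x^4 + 12x^3 + 6x^2 + 15x + 11. This has degree ≥ 4, so divide by f(x) over F_17: 10x^6 + 15x^5 + 9x^4 + 12x^3 + 6x^2 + 15x + 11 = (10x^2 + 15x + 10)·(x^4 + 5x^2 + 15x + 10) + (8x^3 + 5x^2 + 4x + 13). Hence a·b ≡ 8x^3 + 5x^2 + 4x + 13 (mod f). (F_17[x]/(f) is a field with 17^4 = 83521 elements since f is irreducible of degree 4.)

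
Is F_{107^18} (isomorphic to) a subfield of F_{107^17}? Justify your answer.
No: F_{107^18} is not a subfield of F_{107^17}

F_{p^m} embeds in F_{p^n} iff m | n. Here 18 ∤ 17 (since 17 = 0·18 + 17 with remainder 17 ≠ 0), so F_{107^18} is not a subfield of F_{107^17}. Equivalently: if it were, the tower law would give 18 = [F_{107^18}:F_107] dividing [F_{107^17}:F_107] = 17, contradiction.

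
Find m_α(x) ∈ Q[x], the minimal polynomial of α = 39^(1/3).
m_α(x) = x^3 - 39

α satisfies α^3 = 39, so x^3 - 39 annihilates α. By the rational root test, a rational root p/q (in lowest terms) of x^3 - 39 would satisfy p^3 = 39 q^3, forcing q = 1 and p^3 = 39; but 39 is not a perfect cube, contradiction. A monic cubic over Q with no rational root is irreducible (any nontrivial factorization would include a linear factor). Hence x^3 - 39 is the minimal polynomial of α, and in particular [Q(α):Q] = 3.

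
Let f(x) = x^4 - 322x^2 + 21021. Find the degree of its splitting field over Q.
[K : Q] = 4

Solving the quadratic in x^2: x^2 = (322 ± √(322^2 - 4·21021))/2 = (322 ± √19600)/2 = (322 ± 140)/2, giving x^2 = 231 or x^2 = 91. So f(x) = (x^2 - 231)(x^2 - 91) and the roots of f are ±√231, ±√91. Hence the splitting field is K = Q(√231, √91). Since 231 and 91 are distinct squarefree integers > 1, their product 21021 is not a perfect square, so √91 ∉ Q(√231). By the tower law [K:Q] = [Q(√231,√91):Q(√231)] · [Q(√231):Q] = 2 · 2 = 4.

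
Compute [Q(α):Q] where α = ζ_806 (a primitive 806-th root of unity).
[Q(α):Q] = 360

The minimal polynomial of ζ_806 over Q is the 806-th cyclotomic polynomial Φ_806(x), which is irreducible over Q and has degree φ(806) = 360. Hence [Q(α):Q] = φ(806) = 360.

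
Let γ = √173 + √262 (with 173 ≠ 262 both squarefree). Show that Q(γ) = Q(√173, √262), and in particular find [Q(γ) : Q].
[Q(γ) : Q] = 4 (equivalently, Q(γ) = Q(√173, √262))

Obviously Q(γ) ⊆ Q(√173, √262), and [Q(√173, √262):Q] = 4 (since 173, 262 are distinct squarefree integers > 1 with 45326 not a perfect square). To show equality we compute the minimal polynomial of γ. From γ = √173 + √262: γ^2 = 173 + 2√(45326) + 262 = 435 + 2√(45326), so γ^2 - 435 = 2√(45326); squaring, (γ^2 - 435)^2 = 4·45326, i.e. γ^4 - 870γ^2 + 189225 - 181304 = 0, i.e. γ^4 - 870γ^2 + 7921 = 0. So γ is a root of x^4 - 870x^2 + 7921. This polynomial is irreducible over Q: it has no rational root (each ±√173 ± √262 is irrational), and any factorization into two quadratics over Q would force √(45326) ∈ Q (pairing opposite roots) or √173, √262 ∈ Q (other pairings), all impossible. Hence [Q(γ):Q] = 4 = [Q(√173, √262):Q], so Q(γ) = Q(√173, √262).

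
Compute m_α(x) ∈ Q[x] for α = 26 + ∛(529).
m_α(x) = x^3 - 78x^2 + 2028x - 18105

Set β = α - 26 = ∛(529), so β^3 = 529. Then (α - 26)^3 - 529 = 0, i.e. α is a root of g(x) = (x - 26)^3 - 529 = x^3 - 78x^2 + 2028x - 18105. Since g(x) = h(x - 26) where h(x) = x^3 - 529, and h is irreducible over Q (because 529 is not a perfect cube, so h has no rational root, and a monic cubic with no rational root is irreducible), g is also irreducible (irreducibility is preserved under the substitution x → x - 26). Hence m_α(x) = x^3 - 78x^2 + 2028x - 18105.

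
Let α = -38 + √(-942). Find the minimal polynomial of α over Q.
m_α(x) = x^2 + 76x + 2386

From α + 38 = √(-942), squaring gives (α + 38)^2 = -942, i.e. α^2 + 76α + 1444 = -942, so α^2 + 76α + 2386 = 0. The discriminant of x^2 + 76x + 2386 is (76)^2 - 4·(2386) = 5776 - 9544 = -3768, and 4·(-942) is not a perfect square in Q since -942 is squarefree and ≠ 1. Hence x^2 + 76x + 2386 is irreducible over Q and is the minimal polynomial of α.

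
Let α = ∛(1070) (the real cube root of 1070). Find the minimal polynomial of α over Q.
m_α(x) = x^3 - 1070

α satisfies α^3 = 1070, so x^3 - 1070 annihilates α. By the rational root test, a rational root p/q (in lowest terms) of x^3 - 1070 would satisfy p^3 = 1070 q^3, forcing q = 1 and p^3 = 1070; but 1070 is not a perfect cube, contradiction. A monic cubic over Q with no rational root is irreducible (any nontrivial factorization would include a linear factor). Hence x^3 - 1070 is the minimal polynomial of α, and in particular [Q(α):Q] = 3.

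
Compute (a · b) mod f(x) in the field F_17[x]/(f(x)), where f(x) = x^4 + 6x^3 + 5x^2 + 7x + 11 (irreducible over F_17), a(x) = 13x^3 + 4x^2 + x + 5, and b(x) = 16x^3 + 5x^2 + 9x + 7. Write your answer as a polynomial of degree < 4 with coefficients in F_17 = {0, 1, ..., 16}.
a · b ≡ 6x^3 + 13x + 11 (mod f(x))

Multiply in F_17[x]: a(x)·b(x) = (13x^3 + 4x^2 + x + 5)·(16x^3 + 5x^2 + 9x + 7) = 4x^6 + 10x^5 + 8x^3 + 11x^2 + x + 1. This has degree ≥ 4, so divide by f(x) over F_17: 4x^6 + 10x^5 + 8x^3 + 11x^2 + x + 1 = (4x^2 + 3x + 13)·(x^4 + 6x^3 + 5x^2 + 7x + 11) + (6x^3 + 13x + 11). Hence a·b ≡ 6x^3 + 13x + 11 (mod f). (F_17[x]/(f) is a field with 17^4 = 83521 elements since f is irreducible of degree 4.)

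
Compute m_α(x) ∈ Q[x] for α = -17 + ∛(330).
m_α(x) = x^3 + 51x^2 + 867x + 4583

Set β = α + 17 = ∛(330), so β^3 = 330. Then (α + 17)^3 - 330 = 0, i.e. α is a root of g(x) = (x + 17)^3 - 330 = x^3 + 51x^2 + 867x + 4583. Since g(x) = h(x + 17) where h(x) = x^3 - 330, and h is irreducible over Q (because 330 is not a perfect cube, so h has no rational root, and a monic cubic with no rational root is irreducible), g is also irreducible (irreducibility is preserved under the substitution x → x + 17). Hence m_α(x) = x^3 + 51x^2 + 867x + 4583.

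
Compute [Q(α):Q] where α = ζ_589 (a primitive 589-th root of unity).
[Q(α):Q] = 540

The minimal polynomial of ζ_589 over Q is the 589-th cyclotomic polynomial Φ_589(x), which is irreducible over Q and has degree φ(589) = 540. Hence [Q(α):Q] = φ(589) = 540.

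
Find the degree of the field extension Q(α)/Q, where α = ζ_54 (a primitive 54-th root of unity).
[Q(α):Q] = 18

The minimal polynomial of ζ_54 over Q is the 54-th cyclotomic polynomial Φ_54(x), which is irreducible over Q and has degree φ(54) = 18. Hence [Q(α):Q] = φ(54) = 18.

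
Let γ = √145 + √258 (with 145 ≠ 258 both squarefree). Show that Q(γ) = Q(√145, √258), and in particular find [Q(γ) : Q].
[Q(γ) : Q] = 4 (equivalently, Q(γ) = Q(√145, √258))

Obviously Q(γ) ⊆ Q(√145, √258), and [Q(√145, √258):Q] = 4 (since 145, 258 are distinct squarefree integers > 1 with 37410 not a perfect square). To show equality we compute the minimal polynomial of γ. From γ = √145 + √258: γ^2 = 145 + 2√(37410) + 258 = 403 + 2√(37410), so γ^2 - 403 = 2√(37410); squaring, (γ^2 - 403)^2 = 4·37410, i.e. γ^4 - 806γ^2 + 162409 - 149640 = 0, i.e. γ^4 - 806γ^2 + 12769 = 0. So γ is a root of x^4 - 806x^2 + 12769. This polynomial is irreducible over Q: it has no rational root (each ±√145 ± √258 is irrational), and any factorization into two quadratics over Q would force √(37410) ∈ Q (pairing opposite roots) or √145, √258 ∈ Q (other pairings), all impossible. Hence [Q(γ):Q] = 4 = [Q(√145, √258):Q], so Q(γ) = Q(√145, √258).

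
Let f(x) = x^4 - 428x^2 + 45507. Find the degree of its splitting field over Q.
[K : Q] = 4

Solving the quadratic in x^2: x^2 = (428 ± √(428^2 - 4·45507))/2 = (428 ± √1156)/2 = (428 ± 34)/2, giving x^2 = 197 or x^2 = 231. So f(x) = (x^2 - 197)(x^2 - 231) and the roots of f are ±√197, ±√231. Hence the splitting field is K = Q(√197, √231). Since 197 and 231 are distinct squarefree integers > 1, their product 45507 is not a perfect square, so √231 ∉ Q(√197). By the tower law [K:Q] = [Q(√197,√231):Q(√197)] · [Q(√197):Q] = 2 · 2 = 4.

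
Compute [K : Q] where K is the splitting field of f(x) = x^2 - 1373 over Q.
[K : Q] = 2

f(x) = x^2 - 1373 factors as (x - √1373)(x + √1373). The splitting field is K = Q(√1373). Since 1373 is squarefree and > 1, it is not a perfect square, so x^2 - 1373 is irreducible over Q and [Q(√1373) : Q] = 2. Hence [K : Q] = 2.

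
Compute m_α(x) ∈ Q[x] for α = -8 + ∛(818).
m_α(x) = x^3 + 24x^2 + 192x - 306

Set β = α + 8 = ∛(818), so β^3 = 818. Then (α + 8)^3 - 818 = 0, i.e. α is a root of g(x) = (x + 8)^3 - 818 = x^3 + 24x^2 + 192x - 306. Since g(x) = h(x + 8) where h(x) = x^3 - 818, and h is irreducible over Q (because 818 is not a perfect cube, so h has no rational root, and a monic cubic with no rational root is irreducible), g is also irreducible (irreducibility is preserved under the substitution x → x + 8). Hence m_α(x) = x^3 + 24x^2 + 192x - 306.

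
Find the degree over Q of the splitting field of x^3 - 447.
[K : Q] = 6

The roots of x^3 - 447 are ∛447, ω∛447, ω^2∛447 where ω = e^(2πi/3) is a primitive cube root of unity, so K = Q(∛447, ω). Now [Q(∛447):Q] = 3 (since 447 is not a perfect cube, x^3 - 447 is irreducible) and [Q(ω):Q] = 2. Both 2 and 3 divide [K:Q], and [K:Q] ≤ 3·2 = 6, so [K:Q] = 6. (Equivalently: Q(∛447) ⊂ R but ω ∉ R, so [K : Q(∛447)] = 2.)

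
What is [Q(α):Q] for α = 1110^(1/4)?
[Q(α):Q] = 4

α is a root of x^4 - 1110. By Eisenstein's criterion at the prime p = 2 (which divides the constant term 1110 but p^2 = 4 does not, since 1110 is squarefree), x^4 - 1110 is irreducible over Q. Hence [Q(α):Q] = 4.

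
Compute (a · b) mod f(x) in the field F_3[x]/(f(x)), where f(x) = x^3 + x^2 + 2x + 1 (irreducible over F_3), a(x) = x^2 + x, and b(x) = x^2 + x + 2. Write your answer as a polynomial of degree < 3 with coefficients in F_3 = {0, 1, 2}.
a · b ≡ 2x + 2 (mod f(x))

Multiply in F_3[x]: a(x)·b(x) = (x^2 + x)·(x^2 + x + 2) = x^4 + 2x^3 + 2x. This has degree ≥ 3, so divide by f(x) over F_3: x^4 + 2x^3 + 2x = (x + 1)·(x^3 + x^2 + 2x + 1) + (2x + 2). Hence a·b ≡ 2x + 2 (mod f). (F_3[x]/(f) is a field with 3^3 = 27 elements since f is irreducible of degree 3.)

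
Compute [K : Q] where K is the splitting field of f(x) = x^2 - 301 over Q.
[K : Q] = 2

f(x) = x^2 - 301 factors as (x - √301)(x + √301). The splitting field is K = Q(√301). Since 301 is squarefree and > 1, it is not a perfect square, so x^2 - 301 is irreducible over Q and [Q(√301) : Q] = 2. Hence [K : Q] = 2.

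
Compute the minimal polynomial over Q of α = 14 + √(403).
m_α(x) = x^2 - 28x - 207

From α - 14 = √(403), squaring gives (α - 14)^2 = 403, i.e. α^2 - 28α + 196 = 403, so α^2 - 28α - 207 = 0. The discriminant of x^2 - 28x - 207 is (-28)^2 - 4·(-207) = 784 + 828 = 1612, and 4·(403) is not a perfect square in Q since 403 is squarefree and ≠ 1. Hence x^2 - 28x - 207 is irreducible over Q and is the minimal polynomial of α.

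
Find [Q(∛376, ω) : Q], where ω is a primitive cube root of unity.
[Q(∛376, ω) : Q] = 6

[Q(∛376):Q] = 3 (min poly x^3 - 376, irreducible since 376 is not a perfect cube). [Q(ω):Q] = 2 (min poly x^2 + x + 1). Since Q(∛376) ⊂ R and ω ∉ R, we have ω ∉ Q(∛376), so x^2 + x + 1 remains irreducible over Q(∛376) and [Q(∛376, ω) : Q(∛376)] = 2. By the tower law, [Q(∛376, ω) : Q] = 3 · 2 = 6. (In fact Q(∛376, ω) is the splitting field of x^3 - 376 over Q.)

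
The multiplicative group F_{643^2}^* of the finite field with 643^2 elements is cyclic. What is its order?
|F_{643^2}^*| = 413448

F_{643^2} has 643^2 = 413449 elements; its multiplicative group consists of all nonzero elements, so |F_{643^2}^*| = 413449 - 1 = 413448. (It is cyclic since any finite subgroup of the multiplicative group of a field is cyclic.)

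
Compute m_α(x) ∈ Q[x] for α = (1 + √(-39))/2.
m_α(x) = x^2 - x + 10

From 2α - 1 = √(-39), squaring gives (2α - 1)^2 = -39, i.e. 4α^2 - 4α + 1 = -39, so α^2 - α + (1 + 39)/4 = 0. Since -39 ≡ 1 (mod 4), (1 + 39)/4 = 10 ∈ Z. The polynomial x^2 - x + 10 has discriminant 1 - 4·(10) = -39, which is not a perfect square in Q (d = -39 is squarefree and ≠ 1), so x^2 - x + 10 is irreducible over Q. It is the minimal polynomial of α.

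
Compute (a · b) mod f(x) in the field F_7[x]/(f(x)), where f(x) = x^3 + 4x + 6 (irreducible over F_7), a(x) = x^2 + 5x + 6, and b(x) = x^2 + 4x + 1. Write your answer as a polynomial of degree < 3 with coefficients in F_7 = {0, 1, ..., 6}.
a · b ≡ 2x^2 + x + 1 (mod f(x))

Multiply in F_7[x]: a(x)·b(x) = (x^2 + 5x + 6)·(x^2 + 4x + 1) = x^4 + 2x^3 + 6x^2 + x + 6. This has degree ≥ 3, so divide by f(x) over F_7: x^4 + 2x^3 + 6x^2 + x + 6 = (x + 2)·(x^3 + 4x + 6) + (2x^2 + x + 1). Hence a·b ≡ 2x^2 + x + 1 (mod f). (F_7[x]/(f) is a field with 7^3 = 343 elements since f is irreducible of degree 3.)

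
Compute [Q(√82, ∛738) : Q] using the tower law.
[Q(√82, ∛738) : Q] = 6

Let L = Q(√82, ∛738). Since Q(√82) ⊂ L and [Q(√82):Q] = 2, the tower law gives 2 | [L:Q]. Likewise Q(∛738) ⊂ L with [Q(∛738):Q] = 3 (because 738 is not a perfect cube), so 3 | [L:Q]. As gcd(2,3) = 1, [L:Q] is divisible by 6. Conversely L is generated over Q by √82 and ∛738, so [L:Q] ≤ 2·3 = 6. Therefore [Q(√82, ∛738) : Q] = 6.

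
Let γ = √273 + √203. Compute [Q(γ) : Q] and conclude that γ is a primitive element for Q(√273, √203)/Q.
[Q(γ) : Q] = 4 (equivalently, Q(γ) = Q(√273, √203))

Obviously Q(γ) ⊆ Q(√273, √203), and [Q(√273, √203):Q] = 4 (since 273, 203 are distinct squarefree integers > 1 with 55419 not a perfect square). To show equality we compute the minimal polynomial of γ. From γ = √273 + √203: γ^2 = 273 + 2√(55419) + 203 = 476 + 2√(55419), so γ^2 - 476 = 2√(55419); squaring, (γ^2 - 476)^2 = 4·55419, i.e. γ^4 - 952γ^2 + 226576 - 221676 = 0, i.e. γ^4 - 952γ^2 + 4900 = 0. So γ is a root of x^4 - 952x^2 + 4900. This polynomial is irreducible over Q: it has no rational root (each ±√273 ± √203 is irrational), and any factorization into two quadratics over Q would force √(55419) ∈ Q (pairing opposite roots) or √273, √203 ∈ Q (other pairings), all impossible. Hence [Q(γ):Q] = 4 = [Q(√273, √203):Q], so Q(γ) = Q(√273, √203).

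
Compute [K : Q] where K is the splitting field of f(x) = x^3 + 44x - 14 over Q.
[K : Q] = 6

By the rational root test, any rational root of the monic integer polynomial f(x) = x^3 + 44x - 14 must be an integer dividing the constant term -14, i.e. one of ±{1, 2, 7, 14}. Evaluating: f(1) = 31, f(-1) = -59, f(2) = 82, f(-2) = -110, f(7) = 637, f(-7) = -665, f(14) = 3346, f(-14) = -3374; none is 0, so f has no rational root and is therefore irreducible over Q (a cubic with no linear factor over a field is irreducible). For an irreducible cubic, the Galois group is A_3 or S_3 according as the discriminant disc(f) = -4a^3 - 27b^2 = -4·(44)^3 - 27·(-14)^2 = -346028 is or is not a square in Q. Here disc(f) = -346028 is not a perfect square in Q, so the Galois group of f over Q is not contained in A_3 and must be all of S_3. The splitting field has degree |S_3| = 6 over Q, so [K : Q] = 6.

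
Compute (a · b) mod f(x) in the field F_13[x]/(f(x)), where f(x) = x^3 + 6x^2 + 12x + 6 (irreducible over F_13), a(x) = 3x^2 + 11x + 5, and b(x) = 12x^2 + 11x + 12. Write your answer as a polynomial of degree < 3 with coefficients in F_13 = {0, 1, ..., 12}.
a · b ≡ 11x + 2 (mod f(x))

Multiply in F_13[x]: a(x)·b(x) = (3x^2 + 11x + 5)·(12x^2 + 11x + 12) = 10x^4 + 9x^3 + 9x^2 + 5x + 8. This has degree ≥ 3, so divide by f(x) over F_13: 10x^4 + 9x^3 + 9x^2 + 5x + 8 = (10x + 1)·(x^3 + 6x^2 + 12x + 6) + (11x + 2). Hence a·b ≡ 11x + 2 (mod f). (F_13[x]/(f) is a field with 13^3 = 2197 elements since f is irreducible of degree 3.)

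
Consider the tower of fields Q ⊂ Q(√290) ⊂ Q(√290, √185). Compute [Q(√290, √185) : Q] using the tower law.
[Q(√290, √185) : Q] = 4

[Q(√290):Q] = 2 (min poly x^2 - 290, irreducible since 290 is squarefree > 1). For the top step, suppose √185 ∈ Q(√290), say √185 = c + d√290 with c, d ∈ Q. Squaring: 185 = c^2 + 290d^2 + 2cd√290. Since √290 ∉ Q this forces 2cd = 0. If d = 0 then √185 = c ∈ Q, contradicting 185 squarefree > 1. If c = 0 then 185 = 290d^2, so 290·185 = (290d)^2 is a perfect square in Q — but 290·185 = 53650 is not a perfect square (since 290 and 185 are distinct squarefree integers). Contradiction. Hence √185 ∉ Q(√290), so x^2 - 185 stays irreducible over Q(√290) and [Q(√290, √185) : Q(√290)] = 2. By the tower law, [Q(√290, √185) : Q] = 2 · 2 = 4.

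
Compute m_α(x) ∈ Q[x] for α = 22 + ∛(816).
m_α(x) = x^3 - 66x^2 + 1452x - 11464

Set β = α - 22 = ∛(816), so β^3 = 816. Then (α - 22)^3 - 816 = 0, i.e. α is a root of g(x) = (x - 22)^3 - 816 = x^3 - 66x^2 + 1452x - 11464. Since g(x) = h(x - 22) where h(x) = x^3 - 816, and h is irreducible over Q (because 816 is not a perfect cube, so h has no rational root, and a monic cubic with no rational root is irreducible), g is also irreducible (irreducibility is preserved under the substitution x → x - 22). Hence m_α(x) = x^3 - 66x^2 + 1452x - 11464.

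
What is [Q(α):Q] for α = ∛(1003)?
[Q(α):Q] = 3

The minimal polynomial of α is x^3 - 1003, irreducible over Q since 1003 is not a perfect cube (so x^3 - 1003 has no rational root). Hence [Q(α):Q] = deg(m_α) = 3.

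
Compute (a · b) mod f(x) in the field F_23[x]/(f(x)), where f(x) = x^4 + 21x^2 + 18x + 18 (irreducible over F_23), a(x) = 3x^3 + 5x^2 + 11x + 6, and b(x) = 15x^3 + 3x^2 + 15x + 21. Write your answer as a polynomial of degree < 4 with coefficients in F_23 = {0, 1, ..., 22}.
a · b ≡ 10x^3 + 22x^2 + 16x + 22 (mod f(x))

Multiply in F_23[x]: a(x)·b(x) = (3x^3 + 5x^2 + 11x + 6)·(15x^3 + 3x^2 + 15x + 21) = 22x^6 + 15x^5 + 18x^4 + 8x^3 + 12x^2 + 22x + 11. This has degree ≥ 4, so divide by f(x) over F_23: 22x^6 + 15x^5 + 18x^4 + 8x^3 + 12x^2 + 22x + 11 = (22x^2 + 15x + 16)·(x^4 + 21x^2 + 18x + 18) + (10x^3 + 22x^2 + 16x + 22). Hence a·b ≡ 10x^3 + 22x^2 + 16x + 22 (mod f). (F_23[x]/(f) is a field with 23^4 = 279841 elements since f is irreducible of degree 4.)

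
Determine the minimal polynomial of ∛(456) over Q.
m_α(x) = x^3 - 456

α satisfies α^3 = 456, so x^3 - 456 annihilates α. By the rational root test, a rational root p/q (in lowest terms) of x^3 - 456 would satisfy p^3 = 456 q^3, forcing q = 1 and p^3 = 456; but 456 is not a perfect cube, contradiction. A monic cubic over Q with no rational root is irreducible (any nontrivial factorization would include a linear factor). Hence x^3 - 456 is the minimal polynomial of α, and in particular [Q(α):Q] = 3.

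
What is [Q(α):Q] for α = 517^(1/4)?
[Q(α):Q] = 4

α is a root of x^4 - 517. By Eisenstein's criterion at the prime p = 11 (which divides the constant term 517 but p^2 = 121 does not, since 517 is squarefree), x^4 - 517 is irreducible over Q. Hence [Q(α):Q] = 4.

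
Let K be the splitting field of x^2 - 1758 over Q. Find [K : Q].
[K : Q] = 2

f(x) = x^2 - 1758 factors as (x - √1758)(x + √1758). The splitting field is K = Q(√1758). Since 1758 is squarefree and > 1, it is not a perfect square, so x^2 - 1758 is irreducible over Q and [Q(√1758) : Q] = 2. Hence [K : Q] = 2.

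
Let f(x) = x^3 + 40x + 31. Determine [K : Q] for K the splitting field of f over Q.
[K : Q] = 6

By the rational root test, any rational root of the monic integer polynomial f(x) = x^3 + 40x + 31 must be an integer dividing the constant term 31, i.e. one of ±{1, 31}. Evaluating: f(1) = 72, f(-1) = -10, f(31) = 31062, f(-31) = -31000; none is 0, so f has no rational root and is therefore irreducible over Q (a cubic with no linear factor over a field is irreducible). For an irreducible cubic, the Galois group is A_3 or S_3 according as the discriminant disc(f) = -4a^3 - 27b^2 = -4·(40)^3 - 27·(31)^2 = -281947 is or is not a square in Q. Here disc(f) = -281947 is not a perfect square in Q, so the Galois group of f over Q is not contained in A_3 and must be all of S_3. The splitting field has degree |S_3| = 6 over Q, so [K : Q] = 6.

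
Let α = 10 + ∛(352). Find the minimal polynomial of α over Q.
m_α(x) = x^3 - 30x^2 + 300x - 1352

Set β = α - 10 = ∛(352), so β^3 = 352. Then (α - 10)^3 - 352 = 0, i.e. α is a root of g(x) = (x - 10)^3 - 352 = x^3 - 30x^2 + 300x - 1352. Since g(x) = h(x - 10) where h(x) = x^3 - 352, and h is irreducible over Q (because 352 is not a perfect cube, so h has no rational root, and a monic cubic with no rational root is irreducible), g is also irreducible (irreducibility is preserved under the substitution x → x - 10). Hence m_α(x) = x^3 - 30x^2 + 300x - 1352.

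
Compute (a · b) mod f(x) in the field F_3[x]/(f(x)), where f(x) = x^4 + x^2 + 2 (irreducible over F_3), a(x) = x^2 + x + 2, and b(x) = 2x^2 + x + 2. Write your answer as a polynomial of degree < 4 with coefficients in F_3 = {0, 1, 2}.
a · b ≡ 2x^2 + x (mod f(x))

Multiply in F_3[x]: a(x)·b(x) = (x^2 + x + 2)·(2x^2 + x + 2) = 2x^4 + x^2 + x + 1. This has degree ≥ 4, so divide by f(x) over F_3: 2x^4 + x^2 + x + 1 = (2)·(x^4 + x^2 + 2) + (2x^2 + x). Hence a·b ≡ 2x^2 + x (mod f). (F_3[x]/(f) is a field with 3^4 = 81 elements since f is irreducible of degree 4.)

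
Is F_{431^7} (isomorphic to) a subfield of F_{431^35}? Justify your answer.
Yes: F_{431^7} is a subfield of F_{431^35}

F_{p^m} embeds in F_{p^n} iff m | n (since F_{p^n} is the splitting field of x^(p^n) - x, and F_{p^m} ⊂ F_{p^n} forces p^n to be a power of p^m, i.e. m | n; conversely if m | n then every root of x^(p^m) - x is a root of x^(p^n) - x). Here 7 | 35 (since 35 = 5·7), so F_{431^7} is a subfield of F_{431^35}, and [F_{431^35} : F_{431^7}] = 35/7 = 5.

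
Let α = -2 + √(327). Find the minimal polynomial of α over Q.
m_α(x) = x^2 + 4x - 323

From α + 2 = √(327), squaring gives (α + 2)^2 = 327, i.e. α^2 + 4α + 4 = 327, so α^2 + 4α - 323 = 0. The discriminant of x^2 + 4x - 323 is (4)^2 - 4·(-323) = 16 + 1292 = 1308, and 4·(327) is not a perfect square in Q since 327 is squarefree and ≠ 1. Hence x^2 + 4x - 323 is irreducible over Q and is the minimal polynomial of α.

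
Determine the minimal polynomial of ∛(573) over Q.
m_α(x) = x^3 - 573

α satisfies α^3 = 573, so x^3 - 573 annihilates α. By the rational root test, a rational root p/q (in lowest terms) of x^3 - 573 would satisfy p^3 = 573 q^3, forcing q = 1 and p^3 = 573; but 573 is not a perfect cube, contradiction. A monic cubic over Q with no rational root is irreducible (any nontrivial factorization would include a linear factor). Hence x^3 - 573 is the minimal polynomial of α, and in particular [Q(α):Q] = 3.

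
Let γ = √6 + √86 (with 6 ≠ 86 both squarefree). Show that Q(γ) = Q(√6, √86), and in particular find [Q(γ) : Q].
[Q(γ) : Q] = 4 (equivalently, Q(γ) = Q(√6, √86))

Obviously Q(γ) ⊆ Q(√6, √86), and [Q(√6, √86):Q] = 4 (since 6, 86 are distinct squarefree integers > 1 with 516 not a perfect square). To show equality we compute the minimal polynomial of γ. From γ = √6 + √86: γ^2 = 6 + 2√(516) + 86 = 92 + 2√(516), so γ^2 - 92 = 2√(516); squaring, (γ^2 - 92)^2 = 4·516, i.e. γ^4 - 184γ^2 + 8464 - 2064 = 0, i.e. γ^4 - 184γ^2 + 6400 = 0. So γ is a root of x^4 - 184x^2 + 6400. This polynomial is irreducible over Q: it has no rational root (each ±√6 ± √86 is irrational), and any factorization into two quadratics over Q would force √(516) ∈ Q (pairing opposite roots) or √6, √86 ∈ Q (other pairings), all impossible. Hence [Q(γ):Q] = 4 = [Q(√6, √86):Q], so Q(γ) = Q(√6, √86).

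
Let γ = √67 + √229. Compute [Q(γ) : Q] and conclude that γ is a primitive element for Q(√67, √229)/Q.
[Q(γ) : Q] = 4 (equivalently, Q(γ) = Q(√67, √229))

Obviously Q(γ) ⊆ Q(√67, √229), and [Q(√67, √229):Q] = 4 (since 67, 229 are distinct squarefree integers > 1 with 15343 not a perfect square). To show equality we compute the minimal polynomial of γ. From γ = √67 + √229: γ^2 = 67 + 2√(15343) + 229 = 296 + 2√(15343), so γ^2 - 296 = 2√(15343); squaring, (γ^2 - 296)^2 = 4·15343, i.e. γ^4 - 592γ^2 + 87616 - 61372 = 0, i.e. γ^4 - 592γ^2 + 26244 = 0. So γ is a root of x^4 - 592x^2 + 26244. This polynomial is irreducible over Q: it has no rational root (each ±√67 ± √229 is irrational), and any factorization into two quadratics over Q would force √(15343) ∈ Q (pairing opposite roots) or √67, √229 ∈ Q (other pairings), all impossible. Hence [Q(γ):Q] = 4 = [Q(√67, √229):Q], so Q(γ) = Q(√67, √229).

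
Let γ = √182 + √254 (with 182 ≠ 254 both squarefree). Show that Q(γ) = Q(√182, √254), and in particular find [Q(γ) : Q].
[Q(γ) : Q] = 4 (equivalently, Q(γ) = Q(√182, √254))

Obviously Q(γ) ⊆ Q(√182, √254), and [Q(√182, √254):Q] = 4 (since 182, 254 are distinct squarefree integers > 1 with 46228 not a perfect square). To show equality we compute the minimal polynomial of γ. From γ = √182 + √254: γ^2 = 182 + 2√(46228) + 254 = 436 + 2√(46228), so γ^2 - 436 = 2√(46228); squaring, (γ^2 - 436)^2 = 4·46228, i.e. γ^4 - 872γ^2 + 190096 - 184912 = 0, i.e. γ^4 - 872γ^2 + 5184 = 0. So γ is a root of x^4 - 872x^2 + 5184. This polynomial is irreducible over Q: it has no rational root (each ±√182 ± √254 is irrational), and any factorization into two quadratics over Q would force √(46228) ∈ Q (pairing opposite roots) or √182, √254 ∈ Q (other pairings), all impossible. Hence [Q(γ):Q] = 4 = [Q(√182, √254):Q], so Q(γ) = Q(√182, √254).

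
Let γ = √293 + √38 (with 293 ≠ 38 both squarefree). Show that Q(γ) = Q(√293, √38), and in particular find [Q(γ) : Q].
[Q(γ) : Q] = 4 (equivalently, Q(γ) = Q(√293, √38))

Obviously Q(γ) ⊆ Q(√293, √38), and [Q(√293, √38):Q] = 4 (since 293, 38 are distinct squarefree integers > 1 with 11134 not a perfect square). To show equality we compute the minimal polynomial of γ. From γ = √293 + √38: γ^2 = 293 + 2√(11134) + 38 = 331 + 2√(11134), so γ^2 - 331 = 2√(11134); squaring, (γ^2 - 331)^2 = 4·11134, i.e. γ^4 - 662γ^2 + 109561 - 44536 = 0, i.e. γ^4 - 662γ^2 + 65025 = 0. So γ is a root of x^4 - 662x^2 + 65025. This polynomial is irreducible over Q: it has no rational root (each ±√293 ± √38 is irrational), and any factorization into two quadratics over Q would force √(11134) ∈ Q (pairing opposite roots) or √293, √38 ∈ Q (other pairings), all impossible. Hence [Q(γ):Q] = 4 = [Q(√293, √38):Q], so Q(γ) = Q(√293, √38).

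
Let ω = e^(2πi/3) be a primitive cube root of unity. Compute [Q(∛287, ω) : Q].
[Q(∛287, ω) : Q] = 6

[Q(∛287):Q] = 3 (min poly x^3 - 287, irreducible since 287 is not a perfect cube). [Q(ω):Q] = 2 (min poly x^2 + x + 1). Since Q(∛287) ⊂ R and ω ∉ R, we have ω ∉ Q(∛287), so x^2 + x + 1 remains irreducible over Q(∛287) and [Q(∛287, ω) : Q(∛287)] = 2. By the tower law, [Q(∛287, ω) : Q] = 3 · 2 = 6. (In fact Q(∛287, ω) is the splitting field of x^3 - 287 over Q.)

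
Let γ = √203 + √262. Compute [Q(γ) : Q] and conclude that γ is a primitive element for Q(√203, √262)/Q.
[Q(γ) : Q] = 4 (equivalently, Q(γ) = Q(√203, √262))

Obviously Q(γ) ⊆ Q(√203, √262), and [Q(√203, √262):Q] = 4 (since 203, 262 are distinct squarefree integers > 1 with 53186 not a perfect square). To show equality we compute the minimal polynomial of γ. From γ = √203 + √262: γ^2 = 203 + 2√(53186) + 262 = 465 + 2√(53186), so γ^2 - 465 = 2√(53186); squaring, (γ^2 - 465)^2 = 4·53186, i.e. γ^4 - 930γ^2 + 216225 - 212744 = 0, i.e. γ^4 - 930γ^2 + 3481 = 0. So γ is a root of x^4 - 930x^2 + 3481. This polynomial is irreducible over Q: it has no rational root (each ±√203 ± √262 is irrational), and any factorization into two quadratics over Q would force √(53186) ∈ Q (pairing opposite roots) or √203, √262 ∈ Q (other pairings), all impossible. Hence [Q(γ):Q] = 4 = [Q(√203, √262):Q], so Q(γ) = Q(√203, √262).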